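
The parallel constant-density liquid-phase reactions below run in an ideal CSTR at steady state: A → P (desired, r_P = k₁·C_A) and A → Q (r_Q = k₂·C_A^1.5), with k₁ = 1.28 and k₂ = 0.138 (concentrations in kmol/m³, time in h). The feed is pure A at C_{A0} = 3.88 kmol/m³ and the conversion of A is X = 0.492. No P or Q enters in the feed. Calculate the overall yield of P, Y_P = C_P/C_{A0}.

Exit C_A = C_{A0}(1−X) = 3.88×0.508 = 1.971 kmol/m³.
Rates in a CSTR are evaluated at the outlet concentration: r_P = 1.28×1.971 = 2.523, r_Q = 0.138×1.971^1.5 = 0.3819.
Fraction of consumed A going to P: r_P/(r_P+r_Q) = 0.8685.
C_P = 0.8685·C_{A0}·X = 0.8685×3.88×0.492 = 1.66 kmol/m³; Y_P = C_P/C_{A0} = 0.427.

0.427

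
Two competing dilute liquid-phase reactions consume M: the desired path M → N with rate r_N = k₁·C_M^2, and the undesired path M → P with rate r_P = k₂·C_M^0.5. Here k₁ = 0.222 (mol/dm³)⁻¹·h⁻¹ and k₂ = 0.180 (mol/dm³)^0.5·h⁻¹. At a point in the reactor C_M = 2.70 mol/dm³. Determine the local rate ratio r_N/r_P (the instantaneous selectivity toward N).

S_{N/P} = r_N/r_P = (k₁·C_M^2)/(k₂·C_M^0.5) = (k₁/k₂)·C_M^1.5.
= (0.222×2.700^2) / (0.180×2.700^0.5) = 1.618/0.2958 = 5.47.
Since the desired path is higher order in M, keeping C_M high (PFR or concentrated feed) favours N.

5.47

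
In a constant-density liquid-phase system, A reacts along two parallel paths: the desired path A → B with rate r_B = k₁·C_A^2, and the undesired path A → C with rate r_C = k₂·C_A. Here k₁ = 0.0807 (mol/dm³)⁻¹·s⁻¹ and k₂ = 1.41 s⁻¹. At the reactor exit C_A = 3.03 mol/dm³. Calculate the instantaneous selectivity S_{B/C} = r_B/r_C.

S_{B/C} = r_B/r_C = (k₁·C_A^2)/(k₂·C_A) = (k₁/k₂)·C_A.
= (0.0807×3.030^2) / (1.41×3.030) = 0.7409/4.272 = 0.173.

0.173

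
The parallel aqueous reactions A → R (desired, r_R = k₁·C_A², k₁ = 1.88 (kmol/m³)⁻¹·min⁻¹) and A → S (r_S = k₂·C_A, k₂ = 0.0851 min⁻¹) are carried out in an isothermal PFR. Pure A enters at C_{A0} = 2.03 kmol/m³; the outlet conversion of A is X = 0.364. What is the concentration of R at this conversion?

C_A = C_{A0}(1−X) = 1.291 kmol/m³.
Along a PFR/batch, dC_S/dC_A = −r_S/(r_R+r_S) = −k₂/(k₂+k₁·C_A).
Integrating from C_{A0} to C_A: C_S = (0.0851/1.88)·ln[(0.0851+1.88·2.03)/(0.0851+1.88·1.29)] = 0.04527·ln(3.901/2.512) = 0.01992 kmol/m³.
Then C_R = (C_{A0}−C_A) − C_S = 0.7389 − 0.01992 = 0.7190 kmol/m³.

0.719 kmol/m³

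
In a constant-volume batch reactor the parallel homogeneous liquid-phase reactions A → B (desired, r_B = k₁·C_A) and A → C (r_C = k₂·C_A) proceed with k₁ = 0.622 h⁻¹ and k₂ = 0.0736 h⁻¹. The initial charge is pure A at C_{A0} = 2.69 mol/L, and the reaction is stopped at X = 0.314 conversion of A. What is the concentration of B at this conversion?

0.755 mol/L

C_A = C_{A0}(1−X) = 1.845 mol/L.
Both paths are first order in A, so the instantaneous fraction to B is constant: dC_B/d(−C_A) = k₁/(k₁+k₂) = 0.8942.
C_B = 0.8942·(C_{A0}−C_A) = 0.8942×0.8447 = 0.755 mol/L.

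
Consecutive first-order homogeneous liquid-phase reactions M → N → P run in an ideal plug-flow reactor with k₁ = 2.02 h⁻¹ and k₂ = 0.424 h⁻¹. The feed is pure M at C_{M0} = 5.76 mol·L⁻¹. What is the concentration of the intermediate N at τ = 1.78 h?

Solving the coupled first-order balances gives C_N(τ) = [k₁/(k₂−k₁)]·C_{M0}·(e^(−k₁τ) − e^(−k₂τ)).
e^(−k₁τ) = e^(−2.02×1.78) = e^(−3.596) = 0.02744; e^(−k₂τ) = e^(−0.7547) = 0.4701.
C_N = 2.02×5.76/(0.424−2.02) × (0.02744−0.4701) = (-7.290)×(-0.4427) = 3.227 mol·L⁻¹.

3.23 mol·L⁻¹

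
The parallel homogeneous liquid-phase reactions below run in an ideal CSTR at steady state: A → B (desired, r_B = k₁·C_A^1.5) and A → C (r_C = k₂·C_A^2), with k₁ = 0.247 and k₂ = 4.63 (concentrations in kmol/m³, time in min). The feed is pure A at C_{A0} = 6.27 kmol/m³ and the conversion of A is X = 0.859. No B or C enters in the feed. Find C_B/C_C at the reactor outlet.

0.0567

Exit C_A = C_{A0}(1−X) = 6.27×0.141 = 0.8841 kmol/m³.
Rates in a CSTR are evaluated at the outlet concentration: r_B = 0.247×0.8841^1.5 = 0.2053, r_C = 4.63×0.8841^2 = 3.619.
Overall selectivity = C_B/C_C = r_Bτ/(r_Cτ) = r_B/r_C = 0.0567.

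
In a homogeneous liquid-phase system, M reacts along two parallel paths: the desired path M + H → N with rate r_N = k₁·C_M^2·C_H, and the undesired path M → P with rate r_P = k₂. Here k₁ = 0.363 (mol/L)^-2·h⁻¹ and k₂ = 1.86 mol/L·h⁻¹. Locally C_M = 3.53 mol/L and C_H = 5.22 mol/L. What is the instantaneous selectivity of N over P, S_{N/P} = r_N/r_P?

S_{N/P} = r_N/r_P = (k₁·C_M^2·C_H)/(k₂) = (k₁/k₂)·C_M^2·C_H.
= (0.363×3.530^2×5.220) / (1.86) = 23.61/1.860 = 12.7.

12.7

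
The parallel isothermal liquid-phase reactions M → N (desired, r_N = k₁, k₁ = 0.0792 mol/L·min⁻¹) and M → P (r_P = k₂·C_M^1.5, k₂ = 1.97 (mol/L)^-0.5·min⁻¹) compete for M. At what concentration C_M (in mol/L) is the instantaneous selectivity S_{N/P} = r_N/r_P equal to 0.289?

S_{N/P} = (k₁/k₂)·C_M^-1.5 ⇒ C_M = (S·k₂/k₁)^(1/(-1.5)).
= (0.289×1.97/0.0792)^(-0.6667) = (7.189)^(-0.6667) = 0.268 mol/L.

0.268 mol/L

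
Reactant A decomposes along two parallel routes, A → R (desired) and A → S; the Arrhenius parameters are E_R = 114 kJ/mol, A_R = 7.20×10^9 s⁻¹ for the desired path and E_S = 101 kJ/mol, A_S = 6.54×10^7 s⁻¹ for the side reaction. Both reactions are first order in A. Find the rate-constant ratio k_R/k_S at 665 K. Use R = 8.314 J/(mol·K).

With equal orders, S_{R/S} = k_R/k_S = (A_R/A_S)·exp[(E_S−E_R)/(RT)].
(E_S−E_R)/(RT) = (101−114)×10³/(8.314×665) = -13000/5529 = -2.351.
k_R/k_S = (7.20×10^9/6.54×10^7)·exp(-2.351) = 110.1 × 0.09524 = 10.5.
Since E_R > E_S, raising the temperature improves selectivity toward R.

10.5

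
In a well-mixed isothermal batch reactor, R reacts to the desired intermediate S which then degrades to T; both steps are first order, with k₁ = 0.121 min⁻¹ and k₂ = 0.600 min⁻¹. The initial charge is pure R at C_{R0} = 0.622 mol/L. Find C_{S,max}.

Evaluating C_S at t_opt = ln(k₂/k₁)/(k₂−k₁) gives C_{S,max}/C_{R0} = (k₁/k₂)^[k₂/(k₂−k₁)].
= (0.121/0.600)^(0.600/(0.600−0.121)) = (0.2017)^(1.253) = 0.1346.
C_{S,max} = 0.1346×0.622 = 0.0837 mol/L.

0.0837 mol/L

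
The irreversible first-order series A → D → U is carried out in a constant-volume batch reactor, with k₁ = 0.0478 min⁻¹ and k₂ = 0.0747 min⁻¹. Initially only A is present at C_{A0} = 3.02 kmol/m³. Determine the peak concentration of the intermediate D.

0.874 kmol/m³

At the optimum, C_{D,max}/C_{A0} = (k₁/k₂)^[k₂/(k₂−k₁)].
= (0.0478/0.0747)^(0.0747/(0.0747−0.0478)) = (0.6399)^(2.777) = 0.2894.
C_{D,max} = 0.2894×3.02 = 0.874 kmol/m³.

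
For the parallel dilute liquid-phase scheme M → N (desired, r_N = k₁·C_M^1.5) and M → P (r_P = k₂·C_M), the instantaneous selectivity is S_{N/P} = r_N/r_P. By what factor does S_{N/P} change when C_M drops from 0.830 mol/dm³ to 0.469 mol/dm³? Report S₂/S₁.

S_{N/P} = (k₁/k₂)·C_M^0.5, so S₂/S₁ = (C_{M,2}/C_{M,1})^0.5.
= (0.469/0.830)^0.5 = (0.5651)^0.5 = 0.752.

0.752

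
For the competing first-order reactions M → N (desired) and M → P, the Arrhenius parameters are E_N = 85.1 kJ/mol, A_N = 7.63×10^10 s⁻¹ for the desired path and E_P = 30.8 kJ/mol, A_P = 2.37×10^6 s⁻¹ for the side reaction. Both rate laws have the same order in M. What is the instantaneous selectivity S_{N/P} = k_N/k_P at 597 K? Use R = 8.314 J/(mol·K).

0.571

With equal orders, S_{N/P} = k_N/k_P = (A_N/A_P)·exp[(E_P−E_N)/(RT)].
(E_P−E_N)/(RT) = (30.8−85.1)×10³/(8.314×597) = -54300/4963 = -10.94.
k_N/k_P = (7.63×10^10/2.37×10^6)·exp(-10.94) = 32194 × 1.774×10^-5 = 0.571.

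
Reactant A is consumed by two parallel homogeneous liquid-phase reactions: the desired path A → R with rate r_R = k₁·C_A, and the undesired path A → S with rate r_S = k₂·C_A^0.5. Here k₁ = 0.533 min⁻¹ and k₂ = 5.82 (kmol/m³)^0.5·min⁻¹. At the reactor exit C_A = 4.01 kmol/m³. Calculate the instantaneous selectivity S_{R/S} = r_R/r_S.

0.183

S_{R/S} = r_R/r_S = (k₁·C_A)/(k₂·C_A^0.5) = (k₁/k₂)·C_A^0.5.
= (0.533×4.010) / (5.82×4.010^0.5) = 2.137/11.65 = 0.183.
Since the desired path is higher order in A, keeping C_A high (PFR or concentrated feed) favours R.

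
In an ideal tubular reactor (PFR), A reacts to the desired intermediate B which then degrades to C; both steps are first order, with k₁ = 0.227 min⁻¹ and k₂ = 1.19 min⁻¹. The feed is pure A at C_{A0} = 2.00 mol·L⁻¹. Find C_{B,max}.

At the optimum, C_{B,max}/C_{A0} = (k₁/k₂)^[k₂/(k₂−k₁)].
= (0.227/1.19)^(1.19/(1.19−0.227)) = (0.1908)^(1.236) = 0.1291.
C_{B,max} = 0.1291×2.00 = 0.258 mol·L⁻¹.

0.258 mol·L⁻¹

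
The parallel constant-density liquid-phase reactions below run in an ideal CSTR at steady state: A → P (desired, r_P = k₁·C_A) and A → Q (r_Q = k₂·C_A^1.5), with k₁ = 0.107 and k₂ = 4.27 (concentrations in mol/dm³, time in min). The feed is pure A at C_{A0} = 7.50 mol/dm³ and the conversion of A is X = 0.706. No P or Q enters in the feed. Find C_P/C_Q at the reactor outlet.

Exit C_A = C_{A0}(1−X) = 7.50×0.294 = 2.205 mol/dm³.
A CSTR operates uniformly at the exit composition, giving r_P = 0.2359 and r_Q = 13.98 (each k·C_A^n at C_A = 2.205).
Overall selectivity = C_P/C_Q = r_Pτ/(r_Qτ) = r_P/r_Q = 0.0169.

0.0169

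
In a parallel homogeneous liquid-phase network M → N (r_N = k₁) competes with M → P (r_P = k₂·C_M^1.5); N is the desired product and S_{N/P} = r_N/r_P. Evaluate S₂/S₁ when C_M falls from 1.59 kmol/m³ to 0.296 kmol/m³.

12.4

S_{N/P} = (k₁/k₂)·C_M^-1.5, so S₂/S₁ = (C_{M,2}/C_{M,1})^-1.5.
= (0.296/1.59)^(-1.5) = (0.1862)^(-1.5) = 12.4.
Selectivity toward N rises as C_M falls — low-concentration operation is favoured.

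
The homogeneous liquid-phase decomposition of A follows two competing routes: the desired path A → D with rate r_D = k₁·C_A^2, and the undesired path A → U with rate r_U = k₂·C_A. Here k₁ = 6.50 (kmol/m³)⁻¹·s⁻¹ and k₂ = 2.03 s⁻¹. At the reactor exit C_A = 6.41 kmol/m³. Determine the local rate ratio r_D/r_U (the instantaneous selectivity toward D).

S_{D/U} = r_D/r_U = (k₁·C_A^2)/(k₂·C_A) = (k₁/k₂)·C_A.
= (6.50×6.410^2) / (2.03×6.410) = 267.1/13.01 = 20.5.

20.5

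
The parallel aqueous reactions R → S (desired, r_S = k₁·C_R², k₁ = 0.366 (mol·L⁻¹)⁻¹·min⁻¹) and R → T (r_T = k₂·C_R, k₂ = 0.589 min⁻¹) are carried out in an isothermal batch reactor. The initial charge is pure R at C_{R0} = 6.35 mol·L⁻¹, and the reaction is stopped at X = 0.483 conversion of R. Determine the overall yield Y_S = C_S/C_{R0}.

C_R = C_{R0}(1−X) = 3.283 mol·L⁻¹.
Along a PFR/batch, dC_T/dC_R = −r_T/(r_S+r_T) = −k₂/(k₂+k₁·C_R).
Integrating from C_{R0} to C_R: C_T = (0.589/0.366)·ln[(0.589+0.366·6.35)/(0.589+0.366·3.28)] = 1.609·ln(2.913/1.791) = 0.7832 mol·L⁻¹.
Then C_S = (C_{R0}−C_R) − C_T = 3.067 − 0.7832 = 2.284 mol·L⁻¹.
Y_S = C_S/C_{R0} = 2.284/6.35 = 0.360.

0.360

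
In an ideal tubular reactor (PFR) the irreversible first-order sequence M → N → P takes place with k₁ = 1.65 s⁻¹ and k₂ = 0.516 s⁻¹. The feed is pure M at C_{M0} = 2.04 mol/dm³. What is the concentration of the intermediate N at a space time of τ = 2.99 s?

Solving the coupled first-order balances gives C_N(τ) = [k₁/(k₂−k₁)]·C_{M0}·(e^(−k₁τ) − e^(−k₂τ)).
e^(−k₁τ) = e^(−1.65×2.99) = e^(−4.934) = 0.007201; e^(−k₂τ) = e^(−1.543) = 0.2138.
C_N = 1.65×2.04/(0.516−1.65) × (0.007201−0.2138) = (-2.968)×(-0.2066) = 0.6132 mol/dm³.

0.613 mol/dm³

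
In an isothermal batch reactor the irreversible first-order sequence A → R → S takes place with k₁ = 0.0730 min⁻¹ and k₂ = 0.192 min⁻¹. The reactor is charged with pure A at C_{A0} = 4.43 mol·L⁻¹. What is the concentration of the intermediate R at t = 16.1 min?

0.715 mol·L⁻¹

The intermediate concentration in a first-order A→B→C sequence is C_R = k₁C_{A0}(e^(−k₁t) − e^(−k₂t))/(k₂−k₁).
e^(−k₁t) = e^(−0.0730×16.1) = e^(−1.175) = 0.3087; e^(−k₂t) = e^(−3.091) = 0.04545.
C_R = 0.0730×4.43/(0.192−0.0730) × (0.3087−0.04545) = 2.718×0.2633 = 0.7155 mol·L⁻¹.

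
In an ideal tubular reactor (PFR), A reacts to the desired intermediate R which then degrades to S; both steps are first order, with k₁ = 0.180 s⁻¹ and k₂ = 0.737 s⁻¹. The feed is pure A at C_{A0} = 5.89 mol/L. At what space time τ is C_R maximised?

Setting dC_R/dτ = 0 gives τ_opt = ln(k₂/k₁)/(k₂−k₁).
= ln(0.737/0.180)/(0.737−0.180) = ln(4.094)/0.5570 = 1.410/0.5570 = 2.53 s.

2.53 s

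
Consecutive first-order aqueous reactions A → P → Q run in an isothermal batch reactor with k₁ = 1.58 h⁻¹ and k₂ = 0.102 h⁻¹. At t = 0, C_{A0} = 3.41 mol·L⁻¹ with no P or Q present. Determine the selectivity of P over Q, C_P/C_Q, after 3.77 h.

2.66

Solving the coupled first-order balances gives C_P(t) = [k₁/(k₂−k₁)]·C_{A0}·(e^(−k₁t) − e^(−k₂t)).
e^(−k₁t) = e^(−1.58×3.77) = e^(−5.957) = 0.002589; e^(−k₂t) = e^(−0.3845) = 0.6808.
C_P = 1.58×3.41/(0.102−1.58) × (0.002589−0.6808) = (-3.645)×(-0.6782) = 2.472 mol·L⁻¹.
C_A = C_{A0}e^(−k₁t) = 0.008827 mol·L⁻¹, so C_Q = C_{A0}−C_A−C_P = 0.9290 mol·L⁻¹; C_P/C_Q = 2.66.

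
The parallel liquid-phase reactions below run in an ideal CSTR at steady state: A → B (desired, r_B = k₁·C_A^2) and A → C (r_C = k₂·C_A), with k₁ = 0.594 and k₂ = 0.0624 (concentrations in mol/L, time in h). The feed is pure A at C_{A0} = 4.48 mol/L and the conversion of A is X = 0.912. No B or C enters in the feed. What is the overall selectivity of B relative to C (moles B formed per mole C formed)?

Exit C_A = C_{A0}(1−X) = 4.48×0.0880 = 0.3942 mol/L.
Rates in a CSTR are evaluated at the outlet concentration: r_B = 0.594×0.3942^2 = 0.09232, r_C = 0.0624×0.3942 = 0.02460.
Overall selectivity = C_B/C_C = r_Bτ/(r_Cτ) = r_B/r_C = 3.75.

3.75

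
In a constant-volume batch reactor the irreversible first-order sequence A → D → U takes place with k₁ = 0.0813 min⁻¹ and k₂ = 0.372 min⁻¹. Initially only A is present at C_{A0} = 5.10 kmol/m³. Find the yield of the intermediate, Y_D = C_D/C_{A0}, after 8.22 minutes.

0.130

The intermediate concentration in a first-order A→B→C sequence is C_D = k₁C_{A0}(e^(−k₁t) − e^(−k₂t))/(k₂−k₁).
e^(−k₁t) = e^(−0.0813×8.22) = e^(−0.6683) = 0.5126; e^(−k₂t) = e^(−3.058) = 0.04699.
C_D = 0.0813×5.10/(0.372−0.0813) × (0.5126−0.04699) = 1.426×0.4656 = 0.6641 kmol/m³.
Y_D = C_D/C_{A0} = 0.6641/5.10 = 0.130.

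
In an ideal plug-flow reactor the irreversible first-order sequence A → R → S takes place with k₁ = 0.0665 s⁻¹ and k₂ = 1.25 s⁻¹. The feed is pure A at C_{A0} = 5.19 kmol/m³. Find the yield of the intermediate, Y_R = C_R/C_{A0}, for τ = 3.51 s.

Solving the coupled first-order balances gives C_R(τ) = [k₁/(k₂−k₁)]·C_{A0}·(e^(−k₁τ) − e^(−k₂τ)).
e^(−k₁τ) = e^(−0.0665×3.51) = e^(−0.2334) = 0.7918; e^(−k₂τ) = e^(−4.387) = 0.01243.
C_R = 0.0665×5.19/(1.25−0.0665) × (0.7918−0.01243) = 0.2916×0.7794 = 0.2273 kmol/m³.
Y_R = C_R/C_{A0} = 0.2273/5.19 = 0.0438.

0.0438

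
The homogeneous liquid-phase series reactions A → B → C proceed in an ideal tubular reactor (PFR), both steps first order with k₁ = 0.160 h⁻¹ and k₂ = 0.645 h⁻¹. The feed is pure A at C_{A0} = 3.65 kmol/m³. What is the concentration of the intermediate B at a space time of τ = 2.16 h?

Solving the coupled first-order balances gives C_B(τ) = [k₁/(k₂−k₁)]·C_{A0}·(e^(−k₁τ) − e^(−k₂τ)).
e^(−k₁τ) = e^(−0.160×2.16) = e^(−0.3456) = 0.7078; e^(−k₂τ) = e^(−1.393) = 0.2483.
C_B = 0.160×3.65/(0.645−0.160) × (0.7078−0.2483) = 1.204×0.4595 = 0.5533 kmol/m³.

0.553 kmol/m³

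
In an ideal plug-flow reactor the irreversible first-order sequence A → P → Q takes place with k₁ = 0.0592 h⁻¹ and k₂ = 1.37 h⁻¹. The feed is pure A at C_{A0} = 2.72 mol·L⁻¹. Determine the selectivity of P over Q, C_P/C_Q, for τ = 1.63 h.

0.648

The intermediate concentration in a first-order A→B→C sequence is C_P = k₁C_{A0}(e^(−k₁τ) − e^(−k₂τ))/(k₂−k₁).
e^(−k₁τ) = e^(−0.0592×1.63) = e^(−0.09650) = 0.9080; e^(−k₂τ) = e^(−2.233) = 0.1072.
C_P = 0.0592×2.72/(1.37−0.0592) × (0.9080−0.1072) = 0.1228×0.8008 = 0.09838 mol·L⁻¹.
C_A = C_{A0}e^(−k₁τ) = 2.470 mol·L⁻¹, so C_Q = C_{A0}−C_A−C_P = 0.1518 mol·L⁻¹; C_P/C_Q = 0.648.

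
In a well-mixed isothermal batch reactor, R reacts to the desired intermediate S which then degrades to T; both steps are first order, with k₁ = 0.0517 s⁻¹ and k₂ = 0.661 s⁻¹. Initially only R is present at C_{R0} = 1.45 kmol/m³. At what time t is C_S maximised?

For first-order series the maximum of C_S occurs at t_opt = ln(k₂/k₁)/(k₂−k₁).
= ln(0.661/0.0517)/(0.661−0.0517) = ln(12.79)/0.6093 = 2.548/0.6093 = 4.18 s.

4.18 s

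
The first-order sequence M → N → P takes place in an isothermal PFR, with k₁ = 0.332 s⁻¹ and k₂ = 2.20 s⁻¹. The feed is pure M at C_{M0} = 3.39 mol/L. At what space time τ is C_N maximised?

The intermediate peaks when r₁ = r₂, i.e. k₁e^(−k₁τ) = k₂e^(−k₂τ), giving τ_opt = ln(k₂/k₁)/(k₂−k₁).
= ln(2.20/0.332)/(2.20−0.332) = ln(6.627)/1.868 = 1.891/1.868 = 1.01 s.

1.01 s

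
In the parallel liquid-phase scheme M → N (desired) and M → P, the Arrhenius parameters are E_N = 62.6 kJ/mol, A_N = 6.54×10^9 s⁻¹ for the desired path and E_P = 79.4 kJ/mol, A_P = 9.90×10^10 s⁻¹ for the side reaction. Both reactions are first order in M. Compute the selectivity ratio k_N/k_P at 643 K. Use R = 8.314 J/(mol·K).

k_N/k_P = (A_N/A_P)·exp[−(E_N−E_P)/(RT)] = (A_N/A_P)·exp[(E_P−E_N)/(RT)].
(E_P−E_N)/(RT) = (79.4−62.6)×10³/(8.314×643) = 16800/5346 = 3.143.
k_N/k_P = (6.54×10^9/9.90×10^10)·exp(3.143) = 0.06606 × 23.16 = 1.53.

1.53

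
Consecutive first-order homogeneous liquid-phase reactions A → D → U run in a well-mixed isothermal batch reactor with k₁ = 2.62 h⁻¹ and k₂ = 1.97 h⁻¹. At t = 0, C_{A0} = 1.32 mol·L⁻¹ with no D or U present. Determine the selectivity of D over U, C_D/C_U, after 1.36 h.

For first-order series with pure A initially, C_D(t) = k₁C_{A0}/(k₂−k₁)·(e^(−k₁t) − e^(−k₂t)).
e^(−k₁t) = e^(−2.62×1.36) = e^(−3.563) = 0.02835; e^(−k₂t) = e^(−2.679) = 0.06862.
C_D = 2.62×1.32/(1.97−2.62) × (0.02835−0.06862) = (-5.321)×(-0.04027) = 0.2143 mol·L⁻¹.
C_A = C_{A0}e^(−k₁t) = 0.03742 mol·L⁻¹, so C_U = C_{A0}−C_A−C_D = 1.068 mol·L⁻¹; C_D/C_U = 0.201.

0.201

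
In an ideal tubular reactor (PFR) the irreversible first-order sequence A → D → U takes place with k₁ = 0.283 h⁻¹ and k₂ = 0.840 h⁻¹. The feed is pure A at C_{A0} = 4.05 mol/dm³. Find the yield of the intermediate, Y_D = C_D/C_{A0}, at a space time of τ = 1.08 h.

0.169

The intermediate concentration in a first-order A→B→C sequence is C_D = k₁C_{A0}(e^(−k₁τ) − e^(−k₂τ))/(k₂−k₁).
e^(−k₁τ) = e^(−0.283×1.08) = e^(−0.3056) = 0.7367; e^(−k₂τ) = e^(−0.9072) = 0.4037.
C_D = 0.283×4.05/(0.840−0.283) × (0.7367−0.4037) = 2.058×0.3330 = 0.6852 mol/dm³.
Y_D = C_D/C_{A0} = 0.6852/4.05 = 0.169.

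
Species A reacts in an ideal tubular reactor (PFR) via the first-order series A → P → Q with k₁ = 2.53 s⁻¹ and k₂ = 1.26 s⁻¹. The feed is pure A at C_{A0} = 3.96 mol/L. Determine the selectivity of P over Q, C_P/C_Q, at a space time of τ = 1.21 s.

Solving the coupled first-order balances gives C_P(τ) = [k₁/(k₂−k₁)]·C_{A0}·(e^(−k₁τ) − e^(−k₂τ)).
e^(−k₁τ) = e^(−2.53×1.21) = e^(−3.061) = 0.04683; e^(−k₂τ) = e^(−1.525) = 0.2177.
C_P = 2.53×3.96/(1.26−2.53) × (0.04683−0.2177) = (-7.889)×(-0.1709) = 1.348 mol/L.
C_A = C_{A0}e^(−k₁τ) = 0.1854 mol/L, so C_Q = C_{A0}−C_A−C_P = 2.427 mol/L; C_P/C_Q = 0.556.

0.556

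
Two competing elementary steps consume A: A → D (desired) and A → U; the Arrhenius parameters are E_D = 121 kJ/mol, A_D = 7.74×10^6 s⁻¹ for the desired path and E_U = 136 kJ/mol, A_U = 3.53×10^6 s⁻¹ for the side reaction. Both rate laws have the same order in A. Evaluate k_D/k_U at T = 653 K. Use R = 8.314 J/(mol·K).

k_D/k_U = (A_D/A_U)·exp[−(E_D−E_U)/(RT)] = (A_D/A_U)·exp[(E_U−E_D)/(RT)].
(E_U−E_D)/(RT) = (136−121)×10³/(8.314×653) = 15000/5429 = 2.763.
k_D/k_U = (7.74×10^6/3.53×10^6)·exp(2.763) = 2.193 × 15.85 = 34.7.
Since E_D < E_U, lowering the temperature improves selectivity toward D.

34.7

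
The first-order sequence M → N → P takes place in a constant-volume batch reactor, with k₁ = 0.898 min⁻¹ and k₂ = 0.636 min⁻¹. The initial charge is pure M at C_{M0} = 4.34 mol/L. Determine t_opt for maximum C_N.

For first-order series the maximum of C_N occurs at t_opt = ln(k₂/k₁)/(k₂−k₁).
= ln(0.636/0.898)/(0.636−0.898) = ln(0.7082)/-0.2620 = -0.3450/-0.2620 = 1.32 min.

1.32 min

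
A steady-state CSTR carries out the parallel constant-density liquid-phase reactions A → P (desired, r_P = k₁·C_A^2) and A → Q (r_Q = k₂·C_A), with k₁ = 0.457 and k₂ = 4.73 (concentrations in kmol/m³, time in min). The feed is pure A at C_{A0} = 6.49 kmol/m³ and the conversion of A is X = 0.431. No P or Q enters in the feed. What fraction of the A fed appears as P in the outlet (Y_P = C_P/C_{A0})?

Exit C_A = C_{A0}(1−X) = 6.49×0.569 = 3.693 kmol/m³.
In a CSTR the entire volume is at exit conditions, so r_P = 0.457×3.693^2 = 6.232 and r_Q = 4.73×3.693 = 17.47.
Fraction of consumed A going to P: r_P/(r_P+r_Q) = 0.2630.
C_P = 0.2630·C_{A0}·X = 0.2630×6.49×0.431 = 0.736 kmol/m³; Y_P = C_P/C_{A0} = 0.113.

0.113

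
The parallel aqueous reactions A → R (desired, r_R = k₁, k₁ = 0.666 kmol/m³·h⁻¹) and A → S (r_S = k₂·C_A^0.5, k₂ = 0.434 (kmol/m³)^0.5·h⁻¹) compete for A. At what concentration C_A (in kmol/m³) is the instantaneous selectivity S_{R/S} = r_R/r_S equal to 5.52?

S_{R/S} = (k₁/k₂)·C_A^-0.5 ⇒ C_A = (S·k₂/k₁)^(-2).
= (5.52×0.434/0.666)^(-2) = (3.597)^(-2) = 0.0773 kmol/m³.

0.0773 kmol/m³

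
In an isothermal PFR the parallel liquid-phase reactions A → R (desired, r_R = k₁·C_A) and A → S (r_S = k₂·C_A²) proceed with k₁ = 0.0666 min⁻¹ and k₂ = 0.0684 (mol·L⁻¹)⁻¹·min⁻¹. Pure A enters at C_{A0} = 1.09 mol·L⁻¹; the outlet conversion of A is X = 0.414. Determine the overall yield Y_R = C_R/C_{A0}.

C_A = C_{A0}(1−X) = 0.6387 mol·L⁻¹.
Along a PFR/batch, dC_R/dC_A = −r_R/(r_R+r_S) = −k₁/(k₁+k₂·C_A).
Integrating from C_{A0} to C_A: C_R = (0.0666/0.0684)·ln[(0.0666+0.0684·1.09)/(0.0666+0.0684·0.639)] = 0.9737·ln(0.1412/0.1103) = 0.2403 mol·L⁻¹.
Y_R = C_R/C_{A0} = 0.2403/1.09 = 0.220.

0.220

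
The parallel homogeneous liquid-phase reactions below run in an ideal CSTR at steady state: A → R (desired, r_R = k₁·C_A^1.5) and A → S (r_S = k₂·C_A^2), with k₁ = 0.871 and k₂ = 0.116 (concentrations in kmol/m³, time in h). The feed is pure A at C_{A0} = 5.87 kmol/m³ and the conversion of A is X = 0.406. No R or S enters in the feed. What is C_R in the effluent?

Exit C_A = C_{A0}(1−X) = 5.87×0.594 = 3.487 kmol/m³.
Rates in a CSTR are evaluated at the outlet concentration: r_R = 0.871×3.487^1.5 = 5.671, r_S = 0.116×3.487^2 = 1.410.
Fraction of consumed A going to R: r_R/(r_R+r_S) = 0.8008.
C_R = 0.8008·C_{A0}·X = 0.8008×5.87×0.406 = 1.91 kmol/m³.

1.91 kmol/m³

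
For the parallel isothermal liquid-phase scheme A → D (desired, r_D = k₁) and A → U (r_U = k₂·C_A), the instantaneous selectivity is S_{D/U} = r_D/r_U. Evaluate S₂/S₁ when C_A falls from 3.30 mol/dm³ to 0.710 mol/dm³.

4.65

S_{D/U} = (k₁/k₂)·C_A⁻¹, so S₂/S₁ = (C_{A,2}/C_{A,1})⁻¹.
= 3.30/0.710 = 4.65.
Selectivity toward D rises as C_A falls — low-concentration operation is favoured.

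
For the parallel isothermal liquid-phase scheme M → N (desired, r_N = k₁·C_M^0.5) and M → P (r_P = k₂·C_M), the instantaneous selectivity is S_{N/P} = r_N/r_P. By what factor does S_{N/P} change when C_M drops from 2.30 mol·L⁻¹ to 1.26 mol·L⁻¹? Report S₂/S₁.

1.35

S_{N/P} = (k₁/k₂)·C_M^-0.5, so S₂/S₁ = (C_{M,2}/C_{M,1})^-0.5.
= (1.26/2.30)^(-0.5) = (0.5478)^(-0.5) = 1.35.
Selectivity toward N rises as C_M falls — low-concentration operation is favoured.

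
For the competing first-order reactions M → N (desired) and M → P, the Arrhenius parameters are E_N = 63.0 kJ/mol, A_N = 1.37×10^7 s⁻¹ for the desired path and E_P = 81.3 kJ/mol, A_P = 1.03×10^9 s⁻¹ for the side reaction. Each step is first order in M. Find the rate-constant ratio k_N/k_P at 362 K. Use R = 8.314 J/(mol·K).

Since both paths have the same order in M, the concentration cancels and S_{N/P} = k_N/k_P = (A_N/A_P)·exp[(E_P−E_N)/(RT)].
(E_P−E_N)/(RT) = (81.3−63.0)×10³/(8.314×362) = 18300/3010 = 6.080.
k_N/k_P = (1.37×10^7/1.03×10^9)·exp(6.080) = 0.01330 × 437.2 = 5.82.

5.82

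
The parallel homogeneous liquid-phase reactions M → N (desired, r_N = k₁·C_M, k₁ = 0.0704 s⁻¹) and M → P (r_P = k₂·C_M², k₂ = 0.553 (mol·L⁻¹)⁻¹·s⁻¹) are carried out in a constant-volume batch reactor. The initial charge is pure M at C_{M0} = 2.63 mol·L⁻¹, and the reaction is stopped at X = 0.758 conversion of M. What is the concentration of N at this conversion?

C_M = C_{M0}(1−X) = 0.6365 mol·L⁻¹.
Along a PFR/batch, dC_N/dC_M = −r_N/(r_N+r_P) = −k₁/(k₁+k₂·C_M).
Integrating from C_{M0} to C_M: C_N = (0.0704/0.553)·ln[(0.0704+0.553·2.63)/(0.0704+0.553·0.636)] = 0.1273·ln(1.525/0.4224) = 0.1634 mol·L⁻¹.

0.163 mol·L⁻¹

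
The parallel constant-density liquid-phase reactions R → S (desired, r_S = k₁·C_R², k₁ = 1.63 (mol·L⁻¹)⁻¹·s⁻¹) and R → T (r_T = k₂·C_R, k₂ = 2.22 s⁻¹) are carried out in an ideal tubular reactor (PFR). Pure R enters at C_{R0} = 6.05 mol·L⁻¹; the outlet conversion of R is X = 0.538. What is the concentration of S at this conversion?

2.47 mol·L⁻¹

C_R = C_{R0}(1−X) = 2.795 mol·L⁻¹.
Along a PFR/batch, dC_T/dC_R = −r_T/(r_S+r_T) = −k₂/(k₂+k₁·C_R).
Integrating from C_{R0} to C_R: C_T = (2.22/1.63)·ln[(2.22+1.63·6.05)/(2.22+1.63·2.80)] = 1.362·ln(12.08/6.776) = 0.7876 mol·L⁻¹.
Then C_S = (C_{R0}−C_R) − C_T = 3.255 − 0.7876 = 2.467 mol·L⁻¹.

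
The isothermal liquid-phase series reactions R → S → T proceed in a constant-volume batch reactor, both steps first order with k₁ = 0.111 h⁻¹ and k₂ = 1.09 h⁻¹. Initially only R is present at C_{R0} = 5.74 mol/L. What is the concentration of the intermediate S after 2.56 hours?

0.450 mol/L

The intermediate concentration in a first-order A→B→C sequence is C_S = k₁C_{R0}(e^(−k₁t) − e^(−k₂t))/(k₂−k₁).
e^(−k₁t) = e^(−0.111×2.56) = e^(−0.2842) = 0.7526; e^(−k₂t) = e^(−2.790) = 0.06140.
C_S = 0.111×5.74/(1.09−0.111) × (0.7526−0.06140) = 0.6508×0.6912 = 0.4499 mol/L.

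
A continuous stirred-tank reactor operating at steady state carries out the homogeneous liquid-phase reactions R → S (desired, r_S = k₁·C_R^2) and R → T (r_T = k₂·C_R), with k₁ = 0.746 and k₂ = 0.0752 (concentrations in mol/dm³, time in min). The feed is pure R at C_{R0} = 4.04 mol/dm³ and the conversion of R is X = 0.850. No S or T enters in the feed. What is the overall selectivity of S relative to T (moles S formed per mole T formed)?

Exit C_R = C_{R0}(1−X) = 4.04×0.150 = 0.6060 mol/dm³.
In a CSTR the entire volume is at exit conditions, so r_S = 0.746×0.6060^2 = 0.2740 and r_T = 0.0752×0.6060 = 0.04557.
Overall selectivity = C_S/C_T = r_Sτ/(r_Tτ) = r_S/r_T = 6.01.

6.01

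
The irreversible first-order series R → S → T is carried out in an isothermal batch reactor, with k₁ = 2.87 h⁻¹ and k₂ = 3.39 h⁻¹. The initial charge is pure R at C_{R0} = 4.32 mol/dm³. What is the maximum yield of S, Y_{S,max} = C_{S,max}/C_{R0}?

0.338

For a first-order series the maximum intermediate yield is C_{S,max}/C_{R0} = (k₁/k₂)^[k₂/(k₂−k₁)].
= (2.87/3.39)^(3.39/(3.39−2.87)) = (0.8466)^(6.519) = 0.3377.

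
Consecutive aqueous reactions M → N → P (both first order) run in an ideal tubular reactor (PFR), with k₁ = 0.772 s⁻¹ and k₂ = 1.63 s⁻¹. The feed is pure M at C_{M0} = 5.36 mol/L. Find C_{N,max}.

1.30 mol/L

Evaluating C_N at τ_opt = ln(k₂/k₁)/(k₂−k₁) gives C_{N,max}/C_{M0} = (k₁/k₂)^[k₂/(k₂−k₁)].
= (0.772/1.63)^(1.63/(1.63−0.772)) = (0.4736)^(1.900) = 0.2418.
C_{N,max} = 0.2418×5.36 = 1.30 mol/L.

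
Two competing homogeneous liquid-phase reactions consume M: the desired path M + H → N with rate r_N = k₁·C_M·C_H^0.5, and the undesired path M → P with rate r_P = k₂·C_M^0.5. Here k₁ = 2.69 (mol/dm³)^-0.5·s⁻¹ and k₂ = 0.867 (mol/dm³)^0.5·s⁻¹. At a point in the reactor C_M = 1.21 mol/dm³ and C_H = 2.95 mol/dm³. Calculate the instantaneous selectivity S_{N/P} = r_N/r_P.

5.86

S_{N/P} = r_N/r_P = (k₁·C_M·C_H^0.5)/(k₂·C_M^0.5) = (k₁/k₂)·C_M^0.5·C_H^0.5.
= (2.69×1.210×2.950^0.5) / (0.867×1.210^0.5) = 5.590/0.9537 = 5.86.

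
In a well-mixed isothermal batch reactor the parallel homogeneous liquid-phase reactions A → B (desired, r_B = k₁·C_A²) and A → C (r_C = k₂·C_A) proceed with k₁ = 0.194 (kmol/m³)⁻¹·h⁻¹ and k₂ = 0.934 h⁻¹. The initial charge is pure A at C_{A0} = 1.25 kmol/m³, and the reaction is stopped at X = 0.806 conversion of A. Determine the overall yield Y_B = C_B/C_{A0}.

C_A = C_{A0}(1−X) = 0.2425 kmol/m³.
Along a PFR/batch, dC_C/dC_A = −r_C/(r_B+r_C) = −k₂/(k₂+k₁·C_A).
Integrating from C_{A0} to C_A: C_C = (0.934/0.194)·ln[(0.934+0.194·1.25)/(0.934+0.194·0.242)] = 4.814·ln(1.177/0.9810) = 0.8747 kmol/m³.
Then C_B = (C_{A0}−C_A) − C_C = 1.008 − 0.8747 = 0.1328 kmol/m³.
Y_B = C_B/C_{A0} = 0.1328/1.25 = 0.106.

0.106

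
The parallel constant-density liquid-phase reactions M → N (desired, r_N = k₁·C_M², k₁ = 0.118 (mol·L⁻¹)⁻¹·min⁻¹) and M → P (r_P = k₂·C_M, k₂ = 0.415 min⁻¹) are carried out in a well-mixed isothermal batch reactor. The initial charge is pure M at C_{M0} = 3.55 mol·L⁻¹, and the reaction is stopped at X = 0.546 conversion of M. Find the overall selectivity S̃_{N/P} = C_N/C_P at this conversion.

C_M = C_{M0}(1−X) = 1.612 mol·L⁻¹.
Along a PFR/batch, dC_P/dC_M = −r_P/(r_N+r_P) = −k₂/(k₂+k₁·C_M).
Integrating from C_{M0} to C_M: C_P = (0.415/0.118)·ln[(0.415+0.118·3.55)/(0.415+0.118·1.61)] = 3.517·ln(0.8339/0.6052) = 1.127 mol·L⁻¹.
Then C_N = (C_{M0}−C_M) − C_P = 1.938 − 1.127 = 0.8108 mol·L⁻¹.
S̃_{N/P} = C_N/C_P = 0.8108/1.127 = 0.719.

0.719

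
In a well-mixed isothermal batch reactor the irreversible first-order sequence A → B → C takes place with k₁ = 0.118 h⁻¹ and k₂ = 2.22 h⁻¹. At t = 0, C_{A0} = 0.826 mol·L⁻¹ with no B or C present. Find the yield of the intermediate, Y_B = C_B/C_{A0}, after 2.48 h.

0.0417

For first-order series with pure A initially, C_B(t) = k₁C_{A0}/(k₂−k₁)·(e^(−k₁t) − e^(−k₂t)).
e^(−k₁t) = e^(−0.118×2.48) = e^(−0.2926) = 0.7463; e^(−k₂t) = e^(−5.506) = 0.004064.
C_B = 0.118×0.826/(2.22−0.118) × (0.7463−0.004064) = 0.04637×0.7422 = 0.03442 mol·L⁻¹.
Y_B = C_B/C_{A0} = 0.03442/0.826 = 0.0417.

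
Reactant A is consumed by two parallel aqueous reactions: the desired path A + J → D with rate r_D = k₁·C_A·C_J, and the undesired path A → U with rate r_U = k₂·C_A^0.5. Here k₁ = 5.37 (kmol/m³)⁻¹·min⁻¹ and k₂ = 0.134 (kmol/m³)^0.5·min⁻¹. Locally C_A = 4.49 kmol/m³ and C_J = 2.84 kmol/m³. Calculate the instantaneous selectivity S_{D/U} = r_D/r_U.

S_{D/U} = r_D/r_U = (k₁·C_A·C_J)/(k₂·C_A^0.5) = (k₁/k₂)·C_A^0.5·C_J.
= (5.37×4.490×2.840) / (0.134×4.490^0.5) = 68.48/0.2839 = 241.
Since the desired path is higher order in A, keeping C_A high (PFR or concentrated feed) favours D.

241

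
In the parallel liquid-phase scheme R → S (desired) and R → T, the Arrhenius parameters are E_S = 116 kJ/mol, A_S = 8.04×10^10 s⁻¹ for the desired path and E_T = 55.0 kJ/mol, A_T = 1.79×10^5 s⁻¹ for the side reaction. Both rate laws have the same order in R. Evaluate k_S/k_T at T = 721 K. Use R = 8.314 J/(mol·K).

With equal orders, S_{S/T} = k_S/k_T = (A_S/A_T)·exp[(E_T−E_S)/(RT)].
(E_T−E_S)/(RT) = (55.0−116)×10³/(8.314×721) = -61000/5994 = -10.18.
k_S/k_T = (8.04×10^10/1.79×10^5)·exp(-10.18) = 4.492×10^5 × 3.807×10^-5 = 17.1.

17.1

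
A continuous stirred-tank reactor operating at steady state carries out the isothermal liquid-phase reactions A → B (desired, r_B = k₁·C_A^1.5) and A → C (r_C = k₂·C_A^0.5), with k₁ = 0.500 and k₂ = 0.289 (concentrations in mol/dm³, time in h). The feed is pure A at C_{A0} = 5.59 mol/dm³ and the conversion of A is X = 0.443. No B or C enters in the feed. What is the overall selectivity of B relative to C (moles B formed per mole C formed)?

Exit C_A = C_{A0}(1−X) = 5.59×0.557 = 3.114 mol/dm³.
Rates in a CSTR are evaluated at the outlet concentration: r_B = 0.500×3.114^1.5 = 2.747, r_C = 0.289×3.114^0.5 = 0.5100.
Overall selectivity = C_B/C_C = r_Bτ/(r_Cτ) = r_B/r_C = 5.39.

5.39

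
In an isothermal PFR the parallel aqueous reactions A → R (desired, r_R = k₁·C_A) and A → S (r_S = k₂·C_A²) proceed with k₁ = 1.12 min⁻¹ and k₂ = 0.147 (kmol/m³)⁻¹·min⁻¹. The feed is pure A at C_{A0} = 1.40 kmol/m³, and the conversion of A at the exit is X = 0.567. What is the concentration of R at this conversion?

C_A = C_{A0}(1−X) = 0.6062 kmol/m³.
Along a PFR/batch, dC_R/dC_A = −r_R/(r_R+r_S) = −k₁/(k₁+k₂·C_A).
Integrating from C_{A0} to C_A: C_R = (1.12/0.147)·ln[(1.12+0.147·1.40)/(1.12+0.147·0.606)] = 7.619·ln(1.326/1.209) = 0.7019 kmol/m³.

0.702 kmol/m³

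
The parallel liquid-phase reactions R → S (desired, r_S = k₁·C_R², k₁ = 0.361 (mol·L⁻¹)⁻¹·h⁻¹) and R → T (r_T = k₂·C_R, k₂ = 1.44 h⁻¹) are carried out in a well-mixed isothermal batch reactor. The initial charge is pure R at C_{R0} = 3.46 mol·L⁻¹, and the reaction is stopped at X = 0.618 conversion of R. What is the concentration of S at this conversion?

0.789 mol·L⁻¹

C_R = C_{R0}(1−X) = 1.322 mol·L⁻¹.
Along a PFR/batch, dC_T/dC_R = −r_T/(r_S+r_T) = −k₂/(k₂+k₁·C_R).
Integrating from C_{R0} to C_R: C_T = (1.44/0.361)·ln[(1.44+0.361·3.46)/(1.44+0.361·1.32)] = 3.989·ln(2.689/1.917) = 1.350 mol·L⁻¹.
Then C_S = (C_{R0}−C_R) − C_T = 2.138 − 1.350 = 0.7886 mol·L⁻¹.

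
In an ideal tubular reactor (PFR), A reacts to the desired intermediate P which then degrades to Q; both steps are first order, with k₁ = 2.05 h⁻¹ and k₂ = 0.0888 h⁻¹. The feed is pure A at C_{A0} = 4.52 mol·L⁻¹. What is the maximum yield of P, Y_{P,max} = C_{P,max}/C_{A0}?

For a first-order series the maximum intermediate yield is C_{P,max}/C_{A0} = (k₁/k₂)^[k₂/(k₂−k₁)].
= (2.05/0.0888)^(0.0888/(0.0888−2.05)) = (23.09)^(-0.04528) = 0.8675.

0.868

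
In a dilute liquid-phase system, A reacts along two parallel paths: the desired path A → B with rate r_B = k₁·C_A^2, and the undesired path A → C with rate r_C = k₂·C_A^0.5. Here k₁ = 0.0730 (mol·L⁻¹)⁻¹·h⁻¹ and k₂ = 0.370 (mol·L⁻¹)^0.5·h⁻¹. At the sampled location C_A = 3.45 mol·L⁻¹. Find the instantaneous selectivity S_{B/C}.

S_{B/C} = r_B/r_C = (k₁·C_A^2)/(k₂·C_A^0.5) = (k₁/k₂)·C_A^1.5.
= (0.0730×3.450^2) / (0.370×3.450^0.5) = 0.8689/0.6872 = 1.26.
Since the desired path is higher order in A, keeping C_A high (PFR or concentrated feed) favours B.

1.26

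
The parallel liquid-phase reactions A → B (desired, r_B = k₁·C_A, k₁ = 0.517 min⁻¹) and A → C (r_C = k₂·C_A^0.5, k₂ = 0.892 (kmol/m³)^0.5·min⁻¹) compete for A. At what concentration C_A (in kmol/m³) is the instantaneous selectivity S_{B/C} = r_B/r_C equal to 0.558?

0.927 kmol/m³

S_{B/C} = (k₁/k₂)·C_A^0.5 ⇒ C_A = (S·k₂/k₁)^(2).
= (0.558×0.892/0.517)^(2) = (0.9627)^(2) = 0.927 kmol/m³.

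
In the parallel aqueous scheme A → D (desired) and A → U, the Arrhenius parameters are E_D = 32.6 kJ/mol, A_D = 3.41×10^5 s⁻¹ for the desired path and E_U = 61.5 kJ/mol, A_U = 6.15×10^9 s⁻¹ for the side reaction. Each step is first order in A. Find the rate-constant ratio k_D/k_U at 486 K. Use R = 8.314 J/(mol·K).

k_D/k_U = (A_D/A_U)·exp[−(E_D−E_U)/(RT)] = (A_D/A_U)·exp[(E_U−E_D)/(RT)].
(E_U−E_D)/(RT) = (61.5−32.6)×10³/(8.314×486) = 28900/4041 = 7.152.
k_D/k_U = (3.41×10^5/6.15×10^9)·exp(7.152) = 5.545×10^-5 × 1277 = 0.0708.
Since E_D < E_U, lowering the temperature improves selectivity toward D.

0.0708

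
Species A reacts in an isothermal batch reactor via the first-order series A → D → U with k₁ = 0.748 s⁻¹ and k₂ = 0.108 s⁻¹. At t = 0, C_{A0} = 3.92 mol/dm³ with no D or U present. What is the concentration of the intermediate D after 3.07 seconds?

The intermediate concentration in a first-order A→B→C sequence is C_D = k₁C_{A0}(e^(−k₁t) − e^(−k₂t))/(k₂−k₁).
e^(−k₁t) = e^(−0.748×3.07) = e^(−2.296) = 0.1006; e^(−k₂t) = e^(−0.3316) = 0.7178.
C_D = 0.748×3.92/(0.108−0.748) × (0.1006−0.7178) = (-4.582)×(-0.6172) = 2.828 mol/dm³.

2.83 mol/dm³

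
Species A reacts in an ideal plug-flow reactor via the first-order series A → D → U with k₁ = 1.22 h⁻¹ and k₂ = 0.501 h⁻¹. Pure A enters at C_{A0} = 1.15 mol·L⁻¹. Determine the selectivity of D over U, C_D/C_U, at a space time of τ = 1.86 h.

For first-order series with pure A initially, C_D(τ) = k₁C_{A0}/(k₂−k₁)·(e^(−k₁τ) − e^(−k₂τ)).
e^(−k₁τ) = e^(−1.22×1.86) = e^(−2.269) = 0.1034; e^(−k₂τ) = e^(−0.9319) = 0.3938.
C_D = 1.22×1.15/(0.501−1.22) × (0.1034−0.3938) = (-1.951)×(-0.2904) = 0.5667 mol·L⁻¹.
C_A = C_{A0}e^(−k₁τ) = 0.1189 mol·L⁻¹, so C_U = C_{A0}−C_A−C_D = 0.4644 mol·L⁻¹; C_D/C_U = 1.22.

1.22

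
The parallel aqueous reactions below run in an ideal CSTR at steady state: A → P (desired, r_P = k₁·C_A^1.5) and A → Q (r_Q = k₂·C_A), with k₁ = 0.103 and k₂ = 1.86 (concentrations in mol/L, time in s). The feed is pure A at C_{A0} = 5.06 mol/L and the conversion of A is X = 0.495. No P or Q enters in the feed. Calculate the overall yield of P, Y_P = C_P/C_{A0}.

0.0403

Exit C_A = C_{A0}(1−X) = 5.06×0.505 = 2.555 mol/L.
Rates in a CSTR are evaluated at the outlet concentration: r_P = 0.103×2.555^1.5 = 0.4207, r_Q = 1.86×2.555 = 4.753.
Fraction of consumed A going to P: r_P/(r_P+r_Q) = 0.08132.
C_P = 0.08132·C_{A0}·X = 0.08132×5.06×0.495 = 0.204 mol/L; Y_P = C_P/C_{A0} = 0.0403.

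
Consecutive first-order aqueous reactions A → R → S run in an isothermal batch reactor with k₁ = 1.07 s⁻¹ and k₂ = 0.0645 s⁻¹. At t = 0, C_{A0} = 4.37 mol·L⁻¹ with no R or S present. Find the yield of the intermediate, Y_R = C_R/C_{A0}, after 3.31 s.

For first-order series with pure A initially, C_R(t) = k₁C_{A0}/(k₂−k₁)·(e^(−k₁t) − e^(−k₂t)).
e^(−k₁t) = e^(−1.07×3.31) = e^(−3.542) = 0.02896; e^(−k₂t) = e^(−0.2135) = 0.8078.
C_R = 1.07×4.37/(0.0645−1.07) × (0.02896−0.8078) = (-4.650)×(-0.7788) = 3.622 mol·L⁻¹.
Y_R = C_R/C_{A0} = 3.622/4.37 = 0.829.

0.829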